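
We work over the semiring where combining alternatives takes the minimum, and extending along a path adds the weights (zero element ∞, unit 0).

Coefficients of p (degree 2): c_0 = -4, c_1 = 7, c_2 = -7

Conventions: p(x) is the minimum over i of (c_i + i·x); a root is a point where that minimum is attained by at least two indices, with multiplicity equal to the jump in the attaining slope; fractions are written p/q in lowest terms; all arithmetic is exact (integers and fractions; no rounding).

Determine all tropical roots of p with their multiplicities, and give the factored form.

hull edge (i=0, c=-4) to (i=2, c=-7): slope -3/2, span 2
Factored form: p(x) = -7 ⊗ (x ⊕ 3/2) ⊗ (x ⊕ 3/2)
Answer: roots = 3/2 (mult 2)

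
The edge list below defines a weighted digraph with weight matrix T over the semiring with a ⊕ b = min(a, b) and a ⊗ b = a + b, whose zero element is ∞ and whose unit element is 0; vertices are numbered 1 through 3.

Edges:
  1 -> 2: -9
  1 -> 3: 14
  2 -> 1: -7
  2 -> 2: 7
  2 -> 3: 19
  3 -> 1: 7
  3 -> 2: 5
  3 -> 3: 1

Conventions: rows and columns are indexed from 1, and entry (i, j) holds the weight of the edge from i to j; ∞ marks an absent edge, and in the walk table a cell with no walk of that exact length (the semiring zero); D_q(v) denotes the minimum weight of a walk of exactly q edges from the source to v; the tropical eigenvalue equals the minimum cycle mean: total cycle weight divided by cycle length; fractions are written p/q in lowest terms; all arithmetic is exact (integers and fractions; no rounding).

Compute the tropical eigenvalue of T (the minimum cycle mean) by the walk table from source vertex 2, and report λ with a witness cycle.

q=0: [∞, 0, ∞]
q=1: [-7, 7, 19]
q=2: [0, -16, 7]
q=3: [-23, -9, 3]
Optimal cycle mean attained by: cycle 1->2->1, total (-9) + (-7), length 2.
Answer: λ = -8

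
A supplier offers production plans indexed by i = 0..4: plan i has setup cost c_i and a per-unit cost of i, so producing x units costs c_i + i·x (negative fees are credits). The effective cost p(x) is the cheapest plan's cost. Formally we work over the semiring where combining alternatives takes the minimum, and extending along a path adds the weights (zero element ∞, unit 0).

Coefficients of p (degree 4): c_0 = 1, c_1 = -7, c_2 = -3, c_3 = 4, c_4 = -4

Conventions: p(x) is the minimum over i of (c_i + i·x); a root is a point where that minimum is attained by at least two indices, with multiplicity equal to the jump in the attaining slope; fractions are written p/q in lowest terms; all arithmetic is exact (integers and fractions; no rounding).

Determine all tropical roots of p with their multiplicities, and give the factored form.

hull edge (i=0, c=1) to (i=1, c=-7): slope -8, span 1
hull edge (i=1, c=-7) to (i=4, c=-4): slope 1, span 3
Factored form: p(x) = -4 ⊗ (x ⊕ (-1)) ⊗ (x ⊕ (-1)) ⊗ (x ⊕ (-1)) ⊗ (x ⊕ 8)
Answer: roots = -1 (mult 3), 8 (mult 1)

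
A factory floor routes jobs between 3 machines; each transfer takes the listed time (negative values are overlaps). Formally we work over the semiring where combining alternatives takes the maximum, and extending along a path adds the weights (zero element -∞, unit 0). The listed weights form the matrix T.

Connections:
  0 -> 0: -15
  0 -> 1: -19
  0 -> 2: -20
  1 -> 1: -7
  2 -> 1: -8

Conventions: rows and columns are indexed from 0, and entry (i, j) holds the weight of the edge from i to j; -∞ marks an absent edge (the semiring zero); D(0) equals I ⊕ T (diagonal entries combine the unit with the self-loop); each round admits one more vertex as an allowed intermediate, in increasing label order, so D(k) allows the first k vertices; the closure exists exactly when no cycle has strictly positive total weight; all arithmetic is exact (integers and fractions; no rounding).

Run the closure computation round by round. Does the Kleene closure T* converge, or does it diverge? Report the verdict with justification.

D(0):
  [0, -19, -20]
  [-∞, 0, -∞]
  [-∞, -8, 0]
D(1):
  [0, -19, -20]
  [-∞, 0, -∞]
  [-∞, -8, 0]
D(2):
  [0, -19, -20]
  [-∞, 0, -∞]
  [-∞, -8, 0]
D(3):
  [0, -19, -20]
  [-∞, 0, -∞]
  [-∞, -8, 0]
Key observation: every diagonal entry stays at the unit through all rounds, so no improving cycle exists.
Answer: CONVERGES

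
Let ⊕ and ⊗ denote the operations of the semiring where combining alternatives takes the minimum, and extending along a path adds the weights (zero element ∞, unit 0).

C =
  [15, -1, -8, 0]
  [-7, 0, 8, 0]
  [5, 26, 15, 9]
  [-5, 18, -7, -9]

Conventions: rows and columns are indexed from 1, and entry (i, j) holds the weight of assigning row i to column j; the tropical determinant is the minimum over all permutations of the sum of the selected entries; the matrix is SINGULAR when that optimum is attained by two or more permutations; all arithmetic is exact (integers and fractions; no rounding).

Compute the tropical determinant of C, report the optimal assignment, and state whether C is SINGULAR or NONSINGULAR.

σ = (1, 2, 3, 4): 15 + 0 + 15 + (-9) = 21
σ = (1, 2, 4, 3): 15 + 0 + 9 + (-7) = 17
σ = (1, 3, 2, 4): 15 + 8 + 26 + (-9) = 40
σ = (1, 3, 4, 2): 15 + 8 + 9 + 18 = 50
σ = (1, 4, 2, 3): 15 + 0 + 26 + (-7) = 34
σ = (1, 4, 3, 2): 15 + 0 + 15 + 18 = 48
σ = (2, 1, 3, 4): (-1) + (-7) + 15 + (-9) = -2
σ = (2, 1, 4, 3): (-1) + (-7) + 9 + (-7) = -6
σ = (2, 3, 1, 4): (-1) + 8 + 5 + (-9) = 3
σ = (2, 3, 4, 1): (-1) + 8 + 9 + (-5) = 11
σ = (2, 4, 1, 3): (-1) + 0 + 5 + (-7) = -3
σ = (2, 4, 3, 1): (-1) + 0 + 15 + (-5) = 9
σ = (3, 1, 2, 4): (-8) + (-7) + 26 + (-9) = 2
σ = (3, 1, 4, 2): (-8) + (-7) + 9 + 18 = 12
σ = (3, 2, 1, 4): (-8) + 0 + 5 + (-9) = -12
σ = (3, 2, 4, 1): (-8) + 0 + 9 + (-5) = -4
σ = (3, 4, 1, 2): (-8) + 0 + 5 + 18 = 15
σ = (3, 4, 2, 1): (-8) + 0 + 26 + (-5) = 13
σ = (4, 1, 2, 3): 0 + (-7) + 26 + (-7) = 12
σ = (4, 1, 3, 2): 0 + (-7) + 15 + 18 = 26
σ = (4, 2, 1, 3): 0 + 0 + 5 + (-7) = -2
σ = (4, 2, 3, 1): 0 + 0 + 15 + (-5) = 10
σ = (4, 3, 1, 2): 0 + 8 + 5 + 18 = 31
σ = (4, 3, 2, 1): 0 + 8 + 26 + (-5) = 29
Optimal value attained by: σ = (3, 2, 1, 4).
Answer: det⊕(C) = -12; verdict: NONSINGULAR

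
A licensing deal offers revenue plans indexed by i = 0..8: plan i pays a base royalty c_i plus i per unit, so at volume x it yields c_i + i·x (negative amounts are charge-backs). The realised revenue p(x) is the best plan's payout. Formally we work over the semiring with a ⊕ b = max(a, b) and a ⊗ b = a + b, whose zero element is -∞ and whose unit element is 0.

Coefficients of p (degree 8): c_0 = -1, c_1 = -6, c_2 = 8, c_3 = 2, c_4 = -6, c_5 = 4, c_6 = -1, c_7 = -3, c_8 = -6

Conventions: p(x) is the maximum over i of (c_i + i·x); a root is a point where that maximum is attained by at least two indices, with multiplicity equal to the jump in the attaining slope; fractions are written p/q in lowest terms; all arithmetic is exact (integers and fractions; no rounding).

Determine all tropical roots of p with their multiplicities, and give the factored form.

hull edge (i=0, c=-1) to (i=2, c=8): slope 9/2, span 2
hull edge (i=2, c=8) to (i=5, c=4): slope -4/3, span 3
hull edge (i=5, c=4) to (i=8, c=-6): slope -10/3, span 3
Factored form: p(x) = -6 ⊗ (x ⊕ (-9/2)) ⊗ (x ⊕ (-9/2)) ⊗ (x ⊕ 4/3) ⊗ (x ⊕ 4/3) ⊗ (x ⊕ 4/3) ⊗ (x ⊕ 10/3) ⊗ (x ⊕ 10/3) ⊗ (x ⊕ 10/3)
Answer: roots = -9/2 (mult 2), 4/3 (mult 3), 10/3 (mult 3)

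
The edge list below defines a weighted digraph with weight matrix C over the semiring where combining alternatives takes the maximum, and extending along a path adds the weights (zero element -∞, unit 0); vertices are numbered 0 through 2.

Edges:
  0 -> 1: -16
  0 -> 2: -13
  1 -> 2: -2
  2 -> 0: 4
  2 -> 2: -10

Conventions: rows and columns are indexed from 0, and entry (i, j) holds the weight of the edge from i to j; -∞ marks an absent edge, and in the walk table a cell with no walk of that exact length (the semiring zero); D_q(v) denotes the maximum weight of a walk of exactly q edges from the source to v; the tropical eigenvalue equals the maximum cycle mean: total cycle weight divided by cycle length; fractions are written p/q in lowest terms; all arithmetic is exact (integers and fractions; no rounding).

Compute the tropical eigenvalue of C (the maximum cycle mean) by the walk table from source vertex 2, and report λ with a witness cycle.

q=0: [-∞, -∞, 0]
q=1: [4, -∞, -10]
q=2: [-6, -12, -9]
q=3: [-5, -22, -14]
Optimal cycle mean attained by: cycle 0->2->0, total (-13) + 4, length 2.
Answer: λ = -9/2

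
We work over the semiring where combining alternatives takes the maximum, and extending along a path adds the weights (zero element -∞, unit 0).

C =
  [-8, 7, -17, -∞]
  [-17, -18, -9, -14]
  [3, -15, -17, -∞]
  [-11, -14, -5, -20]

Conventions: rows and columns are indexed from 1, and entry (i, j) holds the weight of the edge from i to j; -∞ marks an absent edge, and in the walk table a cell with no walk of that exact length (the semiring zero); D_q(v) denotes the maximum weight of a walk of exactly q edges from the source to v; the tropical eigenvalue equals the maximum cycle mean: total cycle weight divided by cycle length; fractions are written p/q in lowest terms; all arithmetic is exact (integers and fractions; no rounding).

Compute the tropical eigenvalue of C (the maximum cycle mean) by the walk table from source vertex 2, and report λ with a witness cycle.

q=0: [-∞, 0, -∞, -∞]
q=1: [-17, -18, -9, -14]
q=2: [-6, -10, -19, -32]
q=3: [-14, 1, -19, -24]
q=4: [-16, -7, -8, -13]
Optimal cycle mean attained by: cycle 1->2->3->1, total 7 + (-9) + 3, length 3.
Answer: λ = 1/3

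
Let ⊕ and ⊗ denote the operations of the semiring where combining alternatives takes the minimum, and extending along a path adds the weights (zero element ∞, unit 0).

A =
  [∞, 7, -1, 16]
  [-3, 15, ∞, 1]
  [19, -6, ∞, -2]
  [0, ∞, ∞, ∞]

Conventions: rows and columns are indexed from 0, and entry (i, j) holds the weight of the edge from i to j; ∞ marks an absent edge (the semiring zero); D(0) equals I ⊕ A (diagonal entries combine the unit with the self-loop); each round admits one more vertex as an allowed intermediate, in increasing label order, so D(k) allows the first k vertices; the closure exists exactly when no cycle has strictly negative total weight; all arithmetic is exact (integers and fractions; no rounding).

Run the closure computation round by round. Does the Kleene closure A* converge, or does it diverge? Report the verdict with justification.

D(0):
  [0, 7, -1, 16]
  [-3, 0, ∞, 1]
  [19, -6, 0, -2]
  [0, ∞, ∞, 0]
D(1):
  [0, 7, -1, 16]
  [-3, 0, -4, 1]
  [19, -6, 0, -2]
  [0, 7, -1, 0]
Detection: at round 2, diagonal entry (2, 2) turns strictly negative.
Key observation: the cycle 2->1->0->2 has total weight (-6) + (-3) + (-1), which is strictly negative.
Answer: DIVERGES — negative cycle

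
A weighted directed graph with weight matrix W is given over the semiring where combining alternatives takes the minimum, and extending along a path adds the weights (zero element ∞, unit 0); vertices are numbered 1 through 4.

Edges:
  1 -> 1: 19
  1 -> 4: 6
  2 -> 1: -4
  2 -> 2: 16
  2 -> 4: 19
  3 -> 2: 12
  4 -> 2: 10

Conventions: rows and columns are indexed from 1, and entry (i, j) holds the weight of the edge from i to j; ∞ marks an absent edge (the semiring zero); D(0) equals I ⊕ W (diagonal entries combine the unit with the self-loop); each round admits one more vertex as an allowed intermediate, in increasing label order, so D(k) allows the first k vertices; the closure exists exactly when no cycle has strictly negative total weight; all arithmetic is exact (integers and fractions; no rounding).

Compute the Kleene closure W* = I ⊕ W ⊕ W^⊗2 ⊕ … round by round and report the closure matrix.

D(0):
  [0, ∞, ∞, 6]
  [-4, 0, ∞, 19]
  [∞, 12, 0, ∞]
  [∞, 10, ∞, 0]
D(1):
  [0, ∞, ∞, 6]
  [-4, 0, ∞, 2]
  [∞, 12, 0, ∞]
  [∞, 10, ∞, 0]
D(2):
  [0, ∞, ∞, 6]
  [-4, 0, ∞, 2]
  [8, 12, 0, 14]
  [6, 10, ∞, 0]
D(3):
  [0, ∞, ∞, 6]
  [-4, 0, ∞, 2]
  [8, 12, 0, 14]
  [6, 10, ∞, 0]
D(4):
  [0, 16, ∞, 6]
  [-4, 0, ∞, 2]
  [8, 12, 0, 14]
  [6, 10, ∞, 0]
Answer: W* = [[0, 16, ∞, 6], [-4, 0, ∞, 2], [8, 12, 0, 14], [6, 10, ∞, 0]]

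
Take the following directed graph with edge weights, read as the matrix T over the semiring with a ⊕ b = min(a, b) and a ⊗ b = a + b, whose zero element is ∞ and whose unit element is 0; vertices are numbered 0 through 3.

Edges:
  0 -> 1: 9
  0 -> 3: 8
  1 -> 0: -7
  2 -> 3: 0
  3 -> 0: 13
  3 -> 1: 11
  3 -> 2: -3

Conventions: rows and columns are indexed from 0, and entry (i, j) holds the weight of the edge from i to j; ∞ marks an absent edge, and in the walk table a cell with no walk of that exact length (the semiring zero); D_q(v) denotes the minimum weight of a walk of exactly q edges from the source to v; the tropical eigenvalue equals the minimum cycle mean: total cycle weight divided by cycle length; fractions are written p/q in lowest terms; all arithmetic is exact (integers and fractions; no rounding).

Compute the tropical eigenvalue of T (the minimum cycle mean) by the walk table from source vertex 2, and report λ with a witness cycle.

q=0: [∞, ∞, 0, ∞]
q=1: [∞, ∞, ∞, 0]
q=2: [13, 11, -3, ∞]
q=3: [4, 22, ∞, -3]
q=4: [10, 8, -6, 12]
Optimal cycle mean attained by: cycle 2->3->2, total 0 + (-3), length 2.
Answer: λ = -3/2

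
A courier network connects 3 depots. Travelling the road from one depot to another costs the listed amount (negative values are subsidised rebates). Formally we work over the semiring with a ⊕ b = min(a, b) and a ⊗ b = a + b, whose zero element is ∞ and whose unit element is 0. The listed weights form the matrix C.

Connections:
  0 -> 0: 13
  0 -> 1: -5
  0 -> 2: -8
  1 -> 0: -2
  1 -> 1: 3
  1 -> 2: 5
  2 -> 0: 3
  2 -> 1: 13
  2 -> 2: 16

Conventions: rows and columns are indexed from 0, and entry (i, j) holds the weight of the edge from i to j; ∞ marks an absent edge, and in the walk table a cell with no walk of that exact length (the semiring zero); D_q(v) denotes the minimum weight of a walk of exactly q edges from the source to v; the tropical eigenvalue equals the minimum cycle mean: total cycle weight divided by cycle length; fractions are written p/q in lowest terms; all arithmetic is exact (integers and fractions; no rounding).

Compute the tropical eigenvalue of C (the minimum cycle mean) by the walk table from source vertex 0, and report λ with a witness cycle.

q=0: [0, ∞, ∞]
q=1: [13, -5, -8]
q=2: [-7, -2, 0]
q=3: [-4, -12, -15]
Optimal cycle mean attained by: cycle 0->1->0, total (-5) + (-2), length 2.
Answer: λ = -7/2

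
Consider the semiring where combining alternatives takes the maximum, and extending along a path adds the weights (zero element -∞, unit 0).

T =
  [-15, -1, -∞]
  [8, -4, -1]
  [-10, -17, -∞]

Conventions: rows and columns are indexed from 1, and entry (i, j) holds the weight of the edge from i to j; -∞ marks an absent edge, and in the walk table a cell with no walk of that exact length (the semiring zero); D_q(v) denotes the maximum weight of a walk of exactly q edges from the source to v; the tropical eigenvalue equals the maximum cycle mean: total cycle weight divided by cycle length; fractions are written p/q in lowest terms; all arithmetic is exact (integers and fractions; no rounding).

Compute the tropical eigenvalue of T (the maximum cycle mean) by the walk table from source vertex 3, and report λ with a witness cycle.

q=0: [-∞, -∞, 0]
q=1: [-10, -17, -∞]
q=2: [-9, -11, -18]
q=3: [-3, -10, -12]
Optimal cycle mean attained by: cycle 1->2->1, total (-1) + 8, length 2.
Answer: λ = 7/2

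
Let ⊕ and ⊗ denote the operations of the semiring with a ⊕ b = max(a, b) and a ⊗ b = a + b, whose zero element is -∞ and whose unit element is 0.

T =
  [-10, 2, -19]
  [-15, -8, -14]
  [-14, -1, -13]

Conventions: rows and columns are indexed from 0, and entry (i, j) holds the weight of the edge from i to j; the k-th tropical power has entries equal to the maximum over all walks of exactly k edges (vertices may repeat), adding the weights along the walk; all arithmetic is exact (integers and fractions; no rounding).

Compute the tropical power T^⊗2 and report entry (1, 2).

T^⊗2:
  [-13, -6, -12]
  [-23, -13, -22]
  [-16, -9, -15]
Key observation: the optimum is the walk 1->1->2, with weight (-8) + (-14) = -22.
Optimal value attained by: walk 1->1->2.
Answer: (T^⊗2)[1][2] = -22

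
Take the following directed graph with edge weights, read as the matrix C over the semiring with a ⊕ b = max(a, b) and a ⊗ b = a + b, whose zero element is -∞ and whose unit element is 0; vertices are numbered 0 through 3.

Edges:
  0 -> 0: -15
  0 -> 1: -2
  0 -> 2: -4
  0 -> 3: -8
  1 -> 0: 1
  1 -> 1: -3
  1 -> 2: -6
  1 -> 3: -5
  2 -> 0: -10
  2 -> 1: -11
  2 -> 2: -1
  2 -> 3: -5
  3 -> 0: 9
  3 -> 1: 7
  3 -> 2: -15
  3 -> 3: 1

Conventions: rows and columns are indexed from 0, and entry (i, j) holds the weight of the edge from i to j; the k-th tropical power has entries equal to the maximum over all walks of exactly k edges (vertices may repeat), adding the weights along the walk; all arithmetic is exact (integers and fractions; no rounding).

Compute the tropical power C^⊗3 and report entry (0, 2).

C^⊗2:
  [1, -1, -5, -7]
  [4, 2, -3, -4]
  [4, 2, -2, -4]
  [10, 8, 5, 2]
C^⊗3:
  [2, 0, -3, -6]
  [5, 3, 0, -3]
  [5, 3, 0, -3]
  [11, 9, 6, 3]
Key observation: the optimum is the walk 0->3->0->2, with weight (-8) + 9 + (-4) = -3.
Optimal value attained by: walk 0->3->0->2.
Answer: (C^⊗3)[0][2] = -3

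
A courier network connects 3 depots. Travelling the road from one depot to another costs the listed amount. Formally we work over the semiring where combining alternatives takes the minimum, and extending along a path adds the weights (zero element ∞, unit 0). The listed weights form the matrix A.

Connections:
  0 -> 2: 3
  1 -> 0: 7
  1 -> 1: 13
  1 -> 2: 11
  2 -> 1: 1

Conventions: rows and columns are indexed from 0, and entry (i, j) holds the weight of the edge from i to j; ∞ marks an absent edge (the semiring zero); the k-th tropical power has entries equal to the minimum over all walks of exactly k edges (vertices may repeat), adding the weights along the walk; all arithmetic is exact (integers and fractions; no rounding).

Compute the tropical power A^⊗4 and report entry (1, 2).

A^⊗2:
  [∞, 4, ∞]
  [20, 12, 10]
  [8, 14, 12]
A^⊗3:
  [11, 17, 15]
  [19, 11, 23]
  [21, 13, 11]
A^⊗4:
  [24, 16, 14]
  [18, 24, 22]
  [20, 12, 24]
Key observation: the optimum is the walk 1->0->2->1->2, with weight 7 + 3 + 1 + 11 = 22.
Optimal value attained by: walk 1->0->2->1->2.
Answer: (A^⊗4)[1][2] = 22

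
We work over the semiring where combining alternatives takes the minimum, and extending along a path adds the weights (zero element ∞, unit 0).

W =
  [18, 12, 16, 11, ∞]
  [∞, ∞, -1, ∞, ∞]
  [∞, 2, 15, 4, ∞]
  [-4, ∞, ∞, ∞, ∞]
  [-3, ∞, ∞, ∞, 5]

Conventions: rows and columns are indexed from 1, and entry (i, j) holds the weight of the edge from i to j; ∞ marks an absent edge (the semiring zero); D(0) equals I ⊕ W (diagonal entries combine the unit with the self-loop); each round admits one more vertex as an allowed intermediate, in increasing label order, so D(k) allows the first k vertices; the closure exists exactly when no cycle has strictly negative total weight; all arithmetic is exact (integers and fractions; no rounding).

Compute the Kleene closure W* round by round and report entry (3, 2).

D(0):
  [0, 12, 16, 11, ∞]
  [∞, 0, -1, ∞, ∞]
  [∞, 2, 0, 4, ∞]
  [-4, ∞, ∞, 0, ∞]
  [-3, ∞, ∞, ∞, 0]
D(1):
  [0, 12, 16, 11, ∞]
  [∞, 0, -1, ∞, ∞]
  [∞, 2, 0, 4, ∞]
  [-4, 8, 12, 0, ∞]
  [-3, 9, 13, 8, 0]
D(2):
  [0, 12, 11, 11, ∞]
  [∞, 0, -1, ∞, ∞]
  [∞, 2, 0, 4, ∞]
  [-4, 8, 7, 0, ∞]
  [-3, 9, 8, 8, 0]
D(3):
  [0, 12, 11, 11, ∞]
  [∞, 0, -1, 3, ∞]
  [∞, 2, 0, 4, ∞]
  [-4, 8, 7, 0, ∞]
  [-3, 9, 8, 8, 0]
D(4):
  [0, 12, 11, 11, ∞]
  [-1, 0, -1, 3, ∞]
  [0, 2, 0, 4, ∞]
  [-4, 8, 7, 0, ∞]
  [-3, 9, 8, 8, 0]
D(5):
  [0, 12, 11, 11, ∞]
  [-1, 0, -1, 3, ∞]
  [0, 2, 0, 4, ∞]
  [-4, 8, 7, 0, ∞]
  [-3, 9, 8, 8, 0]
Answer: W*[3][2] = 2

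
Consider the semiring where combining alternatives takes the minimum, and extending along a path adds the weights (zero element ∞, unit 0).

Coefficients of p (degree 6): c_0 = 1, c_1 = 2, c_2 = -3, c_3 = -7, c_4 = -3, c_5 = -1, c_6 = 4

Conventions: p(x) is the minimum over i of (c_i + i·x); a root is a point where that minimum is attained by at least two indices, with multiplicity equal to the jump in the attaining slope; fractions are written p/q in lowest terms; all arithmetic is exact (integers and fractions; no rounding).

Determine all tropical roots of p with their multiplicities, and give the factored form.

hull edge (i=0, c=1) to (i=3, c=-7): slope -8/3, span 3
hull edge (i=3, c=-7) to (i=5, c=-1): slope 3, span 2
hull edge (i=5, c=-1) to (i=6, c=4): slope 5, span 1
Factored form: p(x) = 4 ⊗ (x ⊕ (-5)) ⊗ (x ⊕ (-3)) ⊗ (x ⊕ (-3)) ⊗ (x ⊕ 8/3) ⊗ (x ⊕ 8/3) ⊗ (x ⊕ 8/3)
Answer: roots = -5 (mult 1), -3 (mult 2), 8/3 (mult 3)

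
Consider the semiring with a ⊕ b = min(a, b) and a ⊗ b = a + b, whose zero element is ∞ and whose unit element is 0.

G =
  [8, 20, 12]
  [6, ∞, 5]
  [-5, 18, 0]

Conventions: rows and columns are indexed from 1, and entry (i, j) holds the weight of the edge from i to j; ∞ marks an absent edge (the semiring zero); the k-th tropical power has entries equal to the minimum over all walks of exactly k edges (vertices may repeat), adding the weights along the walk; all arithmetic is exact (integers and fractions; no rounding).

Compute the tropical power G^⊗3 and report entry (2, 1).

G^⊗2:
  [7, 28, 12]
  [0, 23, 5]
  [-5, 15, 0]
G^⊗3:
  [7, 27, 12]
  [0, 20, 5]
  [-5, 15, 0]
Key observation: the optimum is the walk 2->3->3->1, with weight 5 + 0 + (-5) = 0.
Optimal value attained by: walk 2->3->3->1.
Answer: (G^⊗3)[2][1] = 0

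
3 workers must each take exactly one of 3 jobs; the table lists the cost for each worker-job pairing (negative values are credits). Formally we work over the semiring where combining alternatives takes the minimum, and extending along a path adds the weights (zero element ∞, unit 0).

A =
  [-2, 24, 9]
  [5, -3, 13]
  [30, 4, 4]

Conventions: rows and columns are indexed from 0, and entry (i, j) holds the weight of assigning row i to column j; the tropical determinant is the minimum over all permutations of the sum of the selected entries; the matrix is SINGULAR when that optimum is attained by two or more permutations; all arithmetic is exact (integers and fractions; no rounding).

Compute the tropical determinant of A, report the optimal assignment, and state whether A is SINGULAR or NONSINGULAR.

σ = (0, 1, 2): (-2) + (-3) + 4 = -1
σ = (0, 2, 1): (-2) + 13 + 4 = 15
σ = (1, 0, 2): 24 + 5 + 4 = 33
σ = (1, 2, 0): 24 + 13 + 30 = 67
σ = (2, 0, 1): 9 + 5 + 4 = 18
σ = (2, 1, 0): 9 + (-3) + 30 = 36
Optimal value attained by: σ = (0, 1, 2).
Answer: det⊕(A) = -1; verdict: NONSINGULAR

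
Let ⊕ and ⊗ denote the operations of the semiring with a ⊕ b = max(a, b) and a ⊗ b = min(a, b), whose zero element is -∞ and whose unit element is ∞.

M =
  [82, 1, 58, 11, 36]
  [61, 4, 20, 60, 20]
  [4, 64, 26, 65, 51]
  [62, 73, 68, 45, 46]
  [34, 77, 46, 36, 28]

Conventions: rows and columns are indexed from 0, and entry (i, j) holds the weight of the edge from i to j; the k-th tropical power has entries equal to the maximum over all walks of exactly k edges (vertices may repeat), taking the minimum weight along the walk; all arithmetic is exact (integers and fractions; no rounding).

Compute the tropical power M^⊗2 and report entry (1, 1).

M^⊗2:
  [82, 58, 58, 58, 51]
  [61, 60, 60, 45, 46]
  [62, 65, 65, 60, 46]
  [62, 64, 58, 65, 51]
  [61, 46, 36, 60, 46]
Key observation: the optimum is the walk 1->3->1, with weight 60 min 73 = 60.
Optimal value attained by: walk 1->3->1.
Answer: (M^⊗2)[1][1] = 60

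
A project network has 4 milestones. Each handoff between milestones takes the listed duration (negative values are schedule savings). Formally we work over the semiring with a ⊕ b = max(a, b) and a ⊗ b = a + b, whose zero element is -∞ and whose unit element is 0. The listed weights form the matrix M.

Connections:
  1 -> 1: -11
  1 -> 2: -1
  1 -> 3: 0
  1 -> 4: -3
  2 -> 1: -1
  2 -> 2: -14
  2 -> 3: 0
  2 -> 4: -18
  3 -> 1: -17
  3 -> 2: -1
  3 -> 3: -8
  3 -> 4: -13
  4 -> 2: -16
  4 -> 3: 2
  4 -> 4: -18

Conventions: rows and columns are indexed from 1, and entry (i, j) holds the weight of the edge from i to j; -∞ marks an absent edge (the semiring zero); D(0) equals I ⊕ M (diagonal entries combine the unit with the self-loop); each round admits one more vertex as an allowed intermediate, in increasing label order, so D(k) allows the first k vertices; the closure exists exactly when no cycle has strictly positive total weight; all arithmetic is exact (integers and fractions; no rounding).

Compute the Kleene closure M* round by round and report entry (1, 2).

D(0):
  [0, -1, 0, -3]
  [-1, 0, 0, -18]
  [-17, -1, 0, -13]
  [-∞, -16, 2, 0]
D(1):
  [0, -1, 0, -3]
  [-1, 0, 0, -4]
  [-17, -1, 0, -13]
  [-∞, -16, 2, 0]
D(2):
  [0, -1, 0, -3]
  [-1, 0, 0, -4]
  [-2, -1, 0, -5]
  [-17, -16, 2, 0]
D(3):
  [0, -1, 0, -3]
  [-1, 0, 0, -4]
  [-2, -1, 0, -5]
  [0, 1, 2, 0]
D(4):
  [0, -1, 0, -3]
  [-1, 0, 0, -4]
  [-2, -1, 0, -5]
  [0, 1, 2, 0]
Answer: M*[1][2] = -1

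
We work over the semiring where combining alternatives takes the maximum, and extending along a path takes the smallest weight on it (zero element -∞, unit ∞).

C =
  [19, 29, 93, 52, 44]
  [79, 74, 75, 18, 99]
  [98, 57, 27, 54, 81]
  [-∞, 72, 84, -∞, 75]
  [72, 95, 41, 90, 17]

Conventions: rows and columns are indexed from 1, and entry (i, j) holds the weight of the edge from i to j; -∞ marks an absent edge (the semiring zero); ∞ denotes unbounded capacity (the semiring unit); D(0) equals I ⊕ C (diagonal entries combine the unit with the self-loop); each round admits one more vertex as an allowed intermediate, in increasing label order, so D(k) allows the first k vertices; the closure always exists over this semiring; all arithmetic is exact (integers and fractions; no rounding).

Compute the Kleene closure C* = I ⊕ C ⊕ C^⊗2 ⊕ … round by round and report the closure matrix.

D(0):
  [∞, 29, 93, 52, 44]
  [79, ∞, 75, 18, 99]
  [98, 57, ∞, 54, 81]
  [-∞, 72, 84, ∞, 75]
  [72, 95, 41, 90, ∞]
D(1):
  [∞, 29, 93, 52, 44]
  [79, ∞, 79, 52, 99]
  [98, 57, ∞, 54, 81]
  [-∞, 72, 84, ∞, 75]
  [72, 95, 72, 90, ∞]
D(2):
  [∞, 29, 93, 52, 44]
  [79, ∞, 79, 52, 99]
  [98, 57, ∞, 54, 81]
  [72, 72, 84, ∞, 75]
  [79, 95, 79, 90, ∞]
D(3):
  [∞, 57, 93, 54, 81]
  [79, ∞, 79, 54, 99]
  [98, 57, ∞, 54, 81]
  [84, 72, 84, ∞, 81]
  [79, 95, 79, 90, ∞]
D(4):
  [∞, 57, 93, 54, 81]
  [79, ∞, 79, 54, 99]
  [98, 57, ∞, 54, 81]
  [84, 72, 84, ∞, 81]
  [84, 95, 84, 90, ∞]
D(5):
  [∞, 81, 93, 81, 81]
  [84, ∞, 84, 90, 99]
  [98, 81, ∞, 81, 81]
  [84, 81, 84, ∞, 81]
  [84, 95, 84, 90, ∞]
Answer: C* = [[∞, 81, 93, 81, 81], [84, ∞, 84, 90, 99], [98, 81, ∞, 81, 81], [84, 81, 84, ∞, 81], [84, 95, 84, 90, ∞]]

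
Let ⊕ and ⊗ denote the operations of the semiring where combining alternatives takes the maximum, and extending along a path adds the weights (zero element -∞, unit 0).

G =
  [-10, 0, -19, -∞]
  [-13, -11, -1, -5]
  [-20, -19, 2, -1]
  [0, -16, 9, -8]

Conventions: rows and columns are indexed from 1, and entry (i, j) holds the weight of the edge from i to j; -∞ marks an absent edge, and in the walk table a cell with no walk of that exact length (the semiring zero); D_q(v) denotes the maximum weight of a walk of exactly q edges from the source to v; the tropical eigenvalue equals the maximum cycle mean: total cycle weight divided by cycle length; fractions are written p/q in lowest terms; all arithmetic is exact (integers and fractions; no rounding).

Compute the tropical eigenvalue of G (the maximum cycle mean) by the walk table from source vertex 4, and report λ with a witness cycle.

q=0: [-∞, -∞, -∞, 0]
q=1: [0, -16, 9, -8]
q=2: [-8, 0, 11, 8]
q=3: [8, -8, 17, 10]
q=4: [10, 8, 19, 16]
Optimal cycle mean attained by: cycle 3->4->3, total (-1) + 9, length 2.
Answer: λ = 4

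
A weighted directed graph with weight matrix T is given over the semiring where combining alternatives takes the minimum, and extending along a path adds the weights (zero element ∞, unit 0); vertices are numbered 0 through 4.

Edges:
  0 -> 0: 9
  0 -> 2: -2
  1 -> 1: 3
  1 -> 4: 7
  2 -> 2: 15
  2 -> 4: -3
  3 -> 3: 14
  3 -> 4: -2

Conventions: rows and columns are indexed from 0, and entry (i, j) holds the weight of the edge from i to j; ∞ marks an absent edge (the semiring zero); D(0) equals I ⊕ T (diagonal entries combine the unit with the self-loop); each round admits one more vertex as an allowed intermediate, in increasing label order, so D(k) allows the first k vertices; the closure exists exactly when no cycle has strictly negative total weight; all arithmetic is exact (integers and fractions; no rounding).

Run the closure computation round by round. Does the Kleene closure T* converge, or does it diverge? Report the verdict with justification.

D(0):
  [0, ∞, -2, ∞, ∞]
  [∞, 0, ∞, ∞, 7]
  [∞, ∞, 0, ∞, -3]
  [∞, ∞, ∞, 0, -2]
  [∞, ∞, ∞, ∞, 0]
D(1):
  [0, ∞, -2, ∞, ∞]
  [∞, 0, ∞, ∞, 7]
  [∞, ∞, 0, ∞, -3]
  [∞, ∞, ∞, 0, -2]
  [∞, ∞, ∞, ∞, 0]
D(2):
  [0, ∞, -2, ∞, ∞]
  [∞, 0, ∞, ∞, 7]
  [∞, ∞, 0, ∞, -3]
  [∞, ∞, ∞, 0, -2]
  [∞, ∞, ∞, ∞, 0]
D(3):
  [0, ∞, -2, ∞, -5]
  [∞, 0, ∞, ∞, 7]
  [∞, ∞, 0, ∞, -3]
  [∞, ∞, ∞, 0, -2]
  [∞, ∞, ∞, ∞, 0]
D(4):
  [0, ∞, -2, ∞, -5]
  [∞, 0, ∞, ∞, 7]
  [∞, ∞, 0, ∞, -3]
  [∞, ∞, ∞, 0, -2]
  [∞, ∞, ∞, ∞, 0]
D(5):
  [0, ∞, -2, ∞, -5]
  [∞, 0, ∞, ∞, 7]
  [∞, ∞, 0, ∞, -3]
  [∞, ∞, ∞, 0, -2]
  [∞, ∞, ∞, ∞, 0]
Key observation: every diagonal entry stays at the unit through all rounds, so no improving cycle exists.
Answer: CONVERGES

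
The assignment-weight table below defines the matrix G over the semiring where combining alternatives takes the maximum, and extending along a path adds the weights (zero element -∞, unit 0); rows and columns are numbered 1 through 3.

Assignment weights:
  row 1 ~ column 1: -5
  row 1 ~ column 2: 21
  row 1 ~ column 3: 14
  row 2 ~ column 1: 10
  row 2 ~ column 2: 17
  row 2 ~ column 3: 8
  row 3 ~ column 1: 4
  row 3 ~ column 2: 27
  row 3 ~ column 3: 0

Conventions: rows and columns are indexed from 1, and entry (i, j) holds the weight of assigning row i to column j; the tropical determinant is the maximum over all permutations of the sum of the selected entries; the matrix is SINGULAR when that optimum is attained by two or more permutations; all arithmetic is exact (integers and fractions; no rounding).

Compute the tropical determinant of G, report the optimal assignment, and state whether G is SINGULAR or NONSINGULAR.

σ = (1, 2, 3): (-5) + 17 + 0 = 12
σ = (1, 3, 2): (-5) + 8 + 27 = 30
σ = (2, 1, 3): 21 + 10 + 0 = 31
σ = (2, 3, 1): 21 + 8 + 4 = 33
σ = (3, 1, 2): 14 + 10 + 27 = 51
σ = (3, 2, 1): 14 + 17 + 4 = 35
Optimal value attained by: σ = (3, 1, 2).
Answer: det⊕(G) = 51; verdict: NONSINGULAR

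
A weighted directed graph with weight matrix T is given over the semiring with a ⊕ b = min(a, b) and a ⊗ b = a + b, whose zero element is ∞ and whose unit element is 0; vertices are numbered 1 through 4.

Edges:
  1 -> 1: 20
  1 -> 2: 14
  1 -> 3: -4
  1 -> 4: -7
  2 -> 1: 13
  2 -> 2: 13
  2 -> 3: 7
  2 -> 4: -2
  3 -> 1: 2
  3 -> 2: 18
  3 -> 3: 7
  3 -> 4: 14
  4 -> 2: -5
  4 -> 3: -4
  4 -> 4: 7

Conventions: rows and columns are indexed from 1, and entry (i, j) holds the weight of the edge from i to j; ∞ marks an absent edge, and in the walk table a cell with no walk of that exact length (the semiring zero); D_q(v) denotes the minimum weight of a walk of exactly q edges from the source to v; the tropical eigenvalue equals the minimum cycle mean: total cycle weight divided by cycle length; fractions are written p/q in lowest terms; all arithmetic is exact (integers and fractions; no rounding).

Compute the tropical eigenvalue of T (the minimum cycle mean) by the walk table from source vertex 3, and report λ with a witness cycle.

q=0: [∞, ∞, 0, ∞]
q=1: [2, 18, 7, 14]
q=2: [9, 9, -2, -5]
q=3: [0, -10, -9, 2]
q=4: [-7, -3, -4, -12]
Optimal cycle mean attained by: cycle 2->4->2, total (-2) + (-5), length 2.
Answer: λ = -7/2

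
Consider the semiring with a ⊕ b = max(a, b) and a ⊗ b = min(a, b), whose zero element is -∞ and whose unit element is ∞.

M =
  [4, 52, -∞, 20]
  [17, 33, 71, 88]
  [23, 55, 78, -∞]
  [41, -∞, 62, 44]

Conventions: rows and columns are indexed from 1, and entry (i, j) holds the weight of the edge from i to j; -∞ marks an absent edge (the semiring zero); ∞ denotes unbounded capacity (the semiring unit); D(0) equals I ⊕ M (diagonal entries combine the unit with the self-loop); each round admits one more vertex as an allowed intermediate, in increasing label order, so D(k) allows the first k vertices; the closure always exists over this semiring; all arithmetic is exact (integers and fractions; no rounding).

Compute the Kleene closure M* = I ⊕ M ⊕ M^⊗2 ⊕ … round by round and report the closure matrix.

D(0):
  [∞, 52, -∞, 20]
  [17, ∞, 71, 88]
  [23, 55, ∞, -∞]
  [41, -∞, 62, ∞]
D(1):
  [∞, 52, -∞, 20]
  [17, ∞, 71, 88]
  [23, 55, ∞, 20]
  [41, 41, 62, ∞]
D(2):
  [∞, 52, 52, 52]
  [17, ∞, 71, 88]
  [23, 55, ∞, 55]
  [41, 41, 62, ∞]
D(3):
  [∞, 52, 52, 52]
  [23, ∞, 71, 88]
  [23, 55, ∞, 55]
  [41, 55, 62, ∞]
D(4):
  [∞, 52, 52, 52]
  [41, ∞, 71, 88]
  [41, 55, ∞, 55]
  [41, 55, 62, ∞]
Answer: M* = [[∞, 52, 52, 52], [41, ∞, 71, 88], [41, 55, ∞, 55], [41, 55, 62, ∞]]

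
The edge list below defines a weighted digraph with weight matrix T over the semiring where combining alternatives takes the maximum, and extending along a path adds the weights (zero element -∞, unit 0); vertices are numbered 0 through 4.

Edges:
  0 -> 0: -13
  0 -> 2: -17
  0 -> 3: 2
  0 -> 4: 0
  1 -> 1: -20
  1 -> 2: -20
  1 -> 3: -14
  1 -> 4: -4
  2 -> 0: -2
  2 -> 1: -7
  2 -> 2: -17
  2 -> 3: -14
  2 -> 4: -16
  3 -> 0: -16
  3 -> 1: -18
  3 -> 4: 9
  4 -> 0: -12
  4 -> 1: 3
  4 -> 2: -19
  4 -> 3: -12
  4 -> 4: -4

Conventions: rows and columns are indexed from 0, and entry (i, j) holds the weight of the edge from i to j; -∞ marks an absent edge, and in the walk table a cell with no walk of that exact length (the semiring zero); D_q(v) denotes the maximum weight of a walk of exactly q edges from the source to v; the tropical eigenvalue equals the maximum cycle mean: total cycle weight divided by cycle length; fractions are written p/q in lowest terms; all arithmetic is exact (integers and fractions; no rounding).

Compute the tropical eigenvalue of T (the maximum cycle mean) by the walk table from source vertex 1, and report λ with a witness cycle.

q=0: [-∞, 0, -∞, -∞, -∞]
q=1: [-∞, -20, -20, -14, -4]
q=2: [-16, -1, -23, -16, -5]
q=3: [-17, -2, -21, -14, -5]
q=4: [-17, -2, -22, -15, -5]
q=5: [-17, -2, -22, -15, -6]
Optimal cycle mean attained by: cycle 0->3->4->0, total 2 + 9 + (-12), length 3.
Answer: λ = -1/3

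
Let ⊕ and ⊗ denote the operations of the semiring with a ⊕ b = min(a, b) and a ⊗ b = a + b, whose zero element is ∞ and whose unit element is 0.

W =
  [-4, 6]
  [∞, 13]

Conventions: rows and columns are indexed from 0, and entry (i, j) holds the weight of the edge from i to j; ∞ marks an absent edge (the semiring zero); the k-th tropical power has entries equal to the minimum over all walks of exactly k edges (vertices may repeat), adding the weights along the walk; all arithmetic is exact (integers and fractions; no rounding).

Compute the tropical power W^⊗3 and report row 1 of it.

W^⊗2:
  [-8, 2]
  [∞, 26]
W^⊗3:
  [-12, -2]
  [∞, 39]
Answer: row 1 of W^⊗3 = [∞, 39]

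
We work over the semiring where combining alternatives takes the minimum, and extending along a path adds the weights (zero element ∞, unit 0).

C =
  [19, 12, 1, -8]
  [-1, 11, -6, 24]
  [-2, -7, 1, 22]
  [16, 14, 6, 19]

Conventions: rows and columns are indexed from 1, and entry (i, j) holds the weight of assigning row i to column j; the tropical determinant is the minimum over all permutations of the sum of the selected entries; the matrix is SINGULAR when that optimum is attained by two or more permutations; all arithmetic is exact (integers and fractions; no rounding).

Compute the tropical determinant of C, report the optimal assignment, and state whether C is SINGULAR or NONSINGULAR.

σ = (1, 2, 3, 4): 19 + 11 + 1 + 19 = 50
σ = (1, 2, 4, 3): 19 + 11 + 22 + 6 = 58
σ = (1, 3, 2, 4): 19 + (-6) + (-7) + 19 = 25
σ = (1, 3, 4, 2): 19 + (-6) + 22 + 14 = 49
σ = (1, 4, 2, 3): 19 + 24 + (-7) + 6 = 42
σ = (1, 4, 3, 2): 19 + 24 + 1 + 14 = 58
σ = (2, 1, 3, 4): 12 + (-1) + 1 + 19 = 31
σ = (2, 1, 4, 3): 12 + (-1) + 22 + 6 = 39
σ = (2, 3, 1, 4): 12 + (-6) + (-2) + 19 = 23
σ = (2, 3, 4, 1): 12 + (-6) + 22 + 16 = 44
σ = (2, 4, 1, 3): 12 + 24 + (-2) + 6 = 40
σ = (2, 4, 3, 1): 12 + 24 + 1 + 16 = 53
σ = (3, 1, 2, 4): 1 + (-1) + (-7) + 19 = 12
σ = (3, 1, 4, 2): 1 + (-1) + 22 + 14 = 36
σ = (3, 2, 1, 4): 1 + 11 + (-2) + 19 = 29
σ = (3, 2, 4, 1): 1 + 11 + 22 + 16 = 50
σ = (3, 4, 1, 2): 1 + 24 + (-2) + 14 = 37
σ = (3, 4, 2, 1): 1 + 24 + (-7) + 16 = 34
σ = (4, 1, 2, 3): (-8) + (-1) + (-7) + 6 = -10
σ = (4, 1, 3, 2): (-8) + (-1) + 1 + 14 = 6
σ = (4, 2, 1, 3): (-8) + 11 + (-2) + 6 = 7
σ = (4, 2, 3, 1): (-8) + 11 + 1 + 16 = 20
σ = (4, 3, 1, 2): (-8) + (-6) + (-2) + 14 = -2
σ = (4, 3, 2, 1): (-8) + (-6) + (-7) + 16 = -5
Optimal value attained by: σ = (4, 1, 2, 3).
Answer: det⊕(C) = -10; verdict: NONSINGULAR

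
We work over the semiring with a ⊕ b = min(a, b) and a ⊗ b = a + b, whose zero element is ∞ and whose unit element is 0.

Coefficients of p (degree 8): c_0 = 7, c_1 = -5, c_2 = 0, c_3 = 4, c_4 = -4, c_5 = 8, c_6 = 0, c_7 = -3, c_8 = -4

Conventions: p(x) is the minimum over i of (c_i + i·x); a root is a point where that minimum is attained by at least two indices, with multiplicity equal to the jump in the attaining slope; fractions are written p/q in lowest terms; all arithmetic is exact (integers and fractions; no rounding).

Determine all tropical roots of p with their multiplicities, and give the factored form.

hull edge (i=0, c=7) to (i=1, c=-5): slope -12, span 1
hull edge (i=1, c=-5) to (i=8, c=-4): slope 1/7, span 7
Factored form: p(x) = -4 ⊗ (x ⊕ (-1/7)) ⊗ (x ⊕ (-1/7)) ⊗ (x ⊕ (-1/7)) ⊗ (x ⊕ (-1/7)) ⊗ (x ⊕ (-1/7)) ⊗ (x ⊕ (-1/7)) ⊗ (x ⊕ (-1/7)) ⊗ (x ⊕ 12)
Answer: roots = -1/7 (mult 7), 12 (mult 1)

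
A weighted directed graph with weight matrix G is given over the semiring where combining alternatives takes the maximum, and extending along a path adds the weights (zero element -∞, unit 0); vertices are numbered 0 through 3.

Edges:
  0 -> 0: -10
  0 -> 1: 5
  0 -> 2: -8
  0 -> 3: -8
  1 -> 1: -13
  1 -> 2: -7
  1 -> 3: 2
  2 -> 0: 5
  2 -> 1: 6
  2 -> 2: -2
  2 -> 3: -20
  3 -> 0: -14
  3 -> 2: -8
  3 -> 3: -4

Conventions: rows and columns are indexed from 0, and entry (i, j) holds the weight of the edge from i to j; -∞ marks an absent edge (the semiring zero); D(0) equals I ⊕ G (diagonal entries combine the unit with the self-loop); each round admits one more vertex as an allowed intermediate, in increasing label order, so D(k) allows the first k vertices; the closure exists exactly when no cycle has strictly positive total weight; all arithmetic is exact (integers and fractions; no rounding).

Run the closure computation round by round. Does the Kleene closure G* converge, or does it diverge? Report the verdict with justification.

D(0):
  [0, 5, -8, -8]
  [-∞, 0, -7, 2]
  [5, 6, 0, -20]
  [-14, -∞, -8, 0]
D(1):
  [0, 5, -8, -8]
  [-∞, 0, -7, 2]
  [5, 10, 0, -3]
  [-14, -9, -8, 0]
Detection: at round 2, diagonal entry (2, 2) turns strictly positive.
Key observation: the cycle 2->0->1->2 has total weight 5 + 5 + (-7), which is strictly positive.
Answer: DIVERGES — positive cycle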